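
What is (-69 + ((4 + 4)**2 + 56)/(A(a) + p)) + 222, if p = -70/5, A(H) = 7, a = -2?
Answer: 951/7 ≈ 135.86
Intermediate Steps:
p = -14 (p = -70*1/5 = -14)
(-69 + ((4 + 4)**2 + 56)/(A(a) + p)) + 222 = (-69 + ((4 + 4)**2 + 56)/(7 - 14)) + 222 = (-69 + (8**2 + 56)/(-7)) + 222 = (-69 + (64 + 56)*(-1/7)) + 222 = (-69 + 120*(-1/7)) + 222 = (-69 - 120/7) + 222 = -603/7 + 222 = 951/7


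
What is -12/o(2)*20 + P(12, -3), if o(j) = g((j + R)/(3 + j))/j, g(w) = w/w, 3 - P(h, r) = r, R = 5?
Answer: -474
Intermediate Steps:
P(h, r) = 3 - r
g(w) = 1
o(j) = 1/j
-12/o(2)*20 + P(12, -3) = -12/(1/2)*20 + (3 - 1*(-3)) = -12/½*20 + (3 + 3) = -12*2*20 + 6 = -24*20 + 6 = -480 + 6 = -474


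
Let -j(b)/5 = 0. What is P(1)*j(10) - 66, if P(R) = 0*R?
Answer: -66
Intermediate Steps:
j(b) = 0 (j(b) = -5*0 = 0)
P(R) = 0
P(1)*j(10) - 66 = 0*0 - 66 = 0 - 66 = -66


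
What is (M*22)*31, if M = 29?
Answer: 19778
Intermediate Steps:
(M*22)*31 = (29*22)*31 = 638*31 = 19778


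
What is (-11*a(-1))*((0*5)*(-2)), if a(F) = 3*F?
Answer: 0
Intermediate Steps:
(-11*a(-1))*((0*5)*(-2)) = (-33*(-1))*((0*5)*(-2)) = (-11*(-3))*(0*(-2)) = 33*0 = 0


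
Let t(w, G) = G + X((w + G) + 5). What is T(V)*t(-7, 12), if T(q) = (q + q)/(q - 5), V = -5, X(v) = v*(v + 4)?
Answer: 152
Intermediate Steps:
X(v) = v*(4 + v)
t(w, G) = G + (5 + G + w)*(9 + G + w) (t(w, G) = G + ((w + G) + 5)*(4 + ((w + G) + 5)) = G + ((G + w) + 5)*(4 + ((G + w) + 5)) = G + (5 + G + w)*(4 + (5 + G + w)) = G + (5 + G + w)*(9 + G + w))
T(q) = 2*q/(-5 + q) (T(q) = (2*q)/(-5 + q) = 2*q/(-5 + q))
T(V)*t(-7, 12) = (2*(-5)/(-5 - 5))*(12 + (5 + 12 - 7)*(9 + 12 - 7)) = (2*(-5)/(-10))*(12 + 10*14) = (2*(-5)*(-1/10))*(12 + 140) = 1*152 = 152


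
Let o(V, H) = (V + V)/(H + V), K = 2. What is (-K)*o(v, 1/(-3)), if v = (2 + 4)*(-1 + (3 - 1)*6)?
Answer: -792/197 ≈ -4.0203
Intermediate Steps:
v = 66 (v = 6*(-1 + 2*6) = 6*(-1 + 12) = 6*11 = 66)
o(V, H) = 2*V/(H + V) (o(V, H) = (2*V)/(H + V) = 2*V/(H + V))
(-K)*o(v, 1/(-3)) = (-1*2)*(2*66/(1/(-3) + 66)) = -4*66/(-⅓ + 66) = -4*66/197/3 = -4*66*3/197 = -2*396/197 = -792/197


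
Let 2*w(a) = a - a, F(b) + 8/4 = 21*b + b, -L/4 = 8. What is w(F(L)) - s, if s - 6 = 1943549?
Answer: -1943555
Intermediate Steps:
s = 1943555 (s = 6 + 1943549 = 1943555)
L = -32 (L = -4*8 = -32)
F(b) = -2 + 22*b (F(b) = -2 + (21*b + b) = -2 + 22*b)
w(a) = 0 (w(a) = (a - a)/2 = (½)*0 = 0)
w(F(L)) - s = 0 - 1*1943555 = 0 - 1943555 = -1943555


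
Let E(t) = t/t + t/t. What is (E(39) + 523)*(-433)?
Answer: -227325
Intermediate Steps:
E(t) = 2 (E(t) = 1 + 1 = 2)
(E(39) + 523)*(-433) = (2 + 523)*(-433) = 525*(-433) = -227325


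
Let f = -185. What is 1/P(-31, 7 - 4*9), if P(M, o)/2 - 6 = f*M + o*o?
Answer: 1/13164 ≈ 7.5965e-5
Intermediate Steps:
P(M, o) = 12 - 370*M + 2*o**2 (P(M, o) = 12 + 2*(-185*M + o*o) = 12 + 2*(-185*M + o**2) = 12 + 2*(o**2 - 185*M) = 12 + (-370*M + 2*o**2) = 12 - 370*M + 2*o**2)
1/P(-31, 7 - 4*9) = 1/(12 - 370*(-31) + 2*(7 - 4*9)**2) = 1/(12 + 11470 + 2*(7 - 36)**2) = 1/(12 + 11470 + 2*(-29)**2) = 1/(12 + 11470 + 2*841) = 1/(12 + 11470 + 1682) = 1/13164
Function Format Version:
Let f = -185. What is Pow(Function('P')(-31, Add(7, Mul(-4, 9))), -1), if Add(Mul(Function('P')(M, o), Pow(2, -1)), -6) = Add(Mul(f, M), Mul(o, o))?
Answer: Rational(1, 13164) ≈ 7.5965e-5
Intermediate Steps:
Function('P')(M, o) = Add(12, Mul(-370, M), Mul(2, Pow(o, 2))) (Function('P')(M, o) = Add(12, Mul(2, Add(Mul(-185, M), Mul(o, o)))) = Add(12, Mul(2, Add(Mul(-185, M), Pow(o, 2)))) = Add(12, Mul(2, Add(Pow(o, 2), Mul(-185, M)))) = Add(12, Add(Mul(-370, M), Mul(2, Pow(o, 2)))) = Add(12, Mul(-370, M), Mul(2, Pow(o, 2))))
Pow(Function('P')(-31, Add(7, Mul(-4, 9))), -1) = Pow(Add(12, Mul(-370, -31), Mul(2, Pow(Add(7, Mul(-4, 9)), 2))), -1) = Pow(Add(12, 11470, Mul(2, Pow(Add(7, -36), 2))), -1) = Pow(Add(12, 11470, Mul(2, Pow(-29, 2))), -1) = Pow(Add(12, 11470, Mul(2, 841)), -1) = Pow(Add(12, 11470, 1682), -1) = Pow(13164, -1) = Rational(1, 13164)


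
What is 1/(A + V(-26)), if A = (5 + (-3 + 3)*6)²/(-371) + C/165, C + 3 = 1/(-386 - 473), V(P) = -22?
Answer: -52583685/1161340883 ≈ -0.045278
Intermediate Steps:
C = -2578/859 (C = -3 + 1/(-386 - 473) = -3 + 1/(-859) = -3 - 1/859 = -2578/859 ≈ -3.0012)
A = -4499813/52583685 (A = (5 + (-3 + 3)*6)²/(-371) - 2578/859/165 = (5 + 0*6)²*(-1/371) - 2578/859*1/165 = (5 + 0)²*(-1/371) - 2578/141735 = 5²*(-1/371) - 2578/141735 = 25*(-1/371) - 2578/141735 = -25/371 - 2578/141735 = -4499813/52583685 ≈ -0.085574)
1/(A + V(-26)) = 1/(-4499813/52583685 - 22) = 1/(-1161340883/52583685) = -52583685/1161340883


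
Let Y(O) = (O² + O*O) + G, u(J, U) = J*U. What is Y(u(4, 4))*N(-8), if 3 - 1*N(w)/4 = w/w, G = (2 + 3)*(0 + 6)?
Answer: 4336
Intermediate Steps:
G = 30 (G = 5*6 = 30)
N(w) = 8 (N(w) = 12 - 4*w/w = 12 - 4*1 = 12 - 4 = 8)
Y(O) = 30 + 2*O² (Y(O) = (O² + O*O) + 30 = (O² + O²) + 30 = 2*O² + 30 = 30 + 2*O²)
Y(u(4, 4))*N(-8) = (30 + 2*(4*4)²)*8 = (30 + 2*16²)*8 = (30 + 2*256)*8 = (30 + 512)*8 = 542*8 = 4336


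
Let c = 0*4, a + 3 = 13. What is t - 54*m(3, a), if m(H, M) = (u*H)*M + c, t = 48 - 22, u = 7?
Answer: -11314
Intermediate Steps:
a = 10 (a = -3 + 13 = 10)
t = 26
c = 0
m(H, M) = 7*H*M (m(H, M) = (7*H)*M + 0 = 7*H*M + 0 = 7*H*M)
t - 54*m(3, a) = 26 - 378*3*10 = 26 - 54*210 = 26 - 11340 = -11314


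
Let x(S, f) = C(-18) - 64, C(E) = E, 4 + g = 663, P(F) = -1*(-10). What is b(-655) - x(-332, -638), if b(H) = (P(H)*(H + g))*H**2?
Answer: 17161082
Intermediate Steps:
P(F) = 10
g = 659 (g = -4 + 663 = 659)
x(S, f) = -82 (x(S, f) = -18 - 64 = -82)
b(H) = H**2*(6590 + 10*H) (b(H) = (10*(H + 659))*H**2 = (10*(659 + H))*H**2 = (6590 + 10*H)*H**2 = H**2*(6590 + 10*H))
b(-655) - x(-332, -638) = 10*(-655)**2*(659 - 655) - 1*(-82) = 10*429025*4 + 82 = 17161000 + 82 = 17161082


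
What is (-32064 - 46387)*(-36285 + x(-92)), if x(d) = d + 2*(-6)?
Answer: 2854753439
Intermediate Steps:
x(d) = -12 + d (x(d) = d - 12 = -12 + d)
(-32064 - 46387)*(-36285 + x(-92)) = (-32064 - 46387)*(-36285 + (-12 - 92)) = -78451*(-36285 - 104) = -78451*(-36389) = 2854753439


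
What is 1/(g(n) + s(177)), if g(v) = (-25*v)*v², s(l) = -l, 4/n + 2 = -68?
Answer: -1715/303547 ≈ -0.0056499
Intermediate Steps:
n = -2/35 (n = 4/(-2 - 68) = 4/(-70) = 4*(-1/70) = -2/35 ≈ -0.057143)
g(v) = -25*v³
1/(g(n) + s(177)) = 1/(-25*(-2/35)³ - 1*177) = 1/(-25*(-8/42875) - 177) = 1/(8/1715 - 177) = 1/(-303547/1715) = -1715/303547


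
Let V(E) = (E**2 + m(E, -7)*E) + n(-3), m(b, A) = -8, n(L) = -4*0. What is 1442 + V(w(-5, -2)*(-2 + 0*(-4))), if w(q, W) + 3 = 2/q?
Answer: 35846/25 ≈ 1433.8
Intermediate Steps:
n(L) = 0
w(q, W) = -3 + 2/q
V(E) = E**2 - 8*E (V(E) = (E**2 - 8*E) + 0 = E**2 - 8*E)
1442 + V(w(-5, -2)*(-2 + 0*(-4))) = 1442 + ((-3 + 2/(-5))*(-2 + 0*(-4)))*(-8 + (-3 + 2/(-5))*(-2 + 0*(-4))) = 1442 + ((-3 + 2*(-1/5))*(-2 + 0))*(-8 + (-3 + 2*(-1/5))*(-2 + 0)) = 1442 + ((-3 - 2/5)*(-2))*(-8 + (-3 - 2/5)*(-2)) = 1442 + (-17/5*(-2))*(-8 - 17/5*(-2)) = 1442 + 34*(-8 + 34/5)/5 = 1442 + (34/5)*(-6/5) = 1442 - 204/25 = 35846/25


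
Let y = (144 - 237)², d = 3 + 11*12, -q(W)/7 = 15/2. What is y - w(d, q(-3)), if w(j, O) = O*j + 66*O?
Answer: 38403/2 ≈ 19202.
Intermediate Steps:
q(W) = -105/2
d = 135 (d = 3 + 132 = 135)
w(j, O) = 66*O + O*j
y = 8649 (y = (-93)² = 8649)
y - w(d, q(-3)) = 8649 - (-105)*(66 + 135)/2 = 8649 - (-105)*201/2 = 8649 - 1*(-21105/2) = 8649 + 21105/2 = 38403/2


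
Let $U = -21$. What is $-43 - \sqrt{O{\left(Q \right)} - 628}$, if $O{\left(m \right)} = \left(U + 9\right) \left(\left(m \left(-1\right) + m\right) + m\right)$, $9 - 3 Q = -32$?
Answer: $-43 - 6 i \sqrt{22} \approx -43.0 - 28.142 i$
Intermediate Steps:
$Q = \frac{41}{3}$ ($Q = 3 - - \frac{32}{3} = 3 + \frac{32}{3} = \frac{41}{3} \approx 13.667$)
$O{\left(m \right)} = - 12 m$ ($O{\left(m \right)} = \left(-21 + 9\right) \left(\left(m \left(-1\right) + m\right) + m\right) = - 12 \left(\left(- m + m\right) + m\right) = - 12 \left(0 + m\right) = - 12 m$)
$-43 - \sqrt{O{\left(Q \right)} - 628} = -43 - \sqrt{\left(-12\right) \frac{41}{3} - 628} = -43 - \sqrt{-164 - 628} = -43 - \sqrt{-792} = -43 - 6 i \sqrt{22}$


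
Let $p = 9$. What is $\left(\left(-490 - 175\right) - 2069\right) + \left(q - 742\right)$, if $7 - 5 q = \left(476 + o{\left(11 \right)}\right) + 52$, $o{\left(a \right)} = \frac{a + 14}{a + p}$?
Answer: $- \frac{71609}{20} \approx -3580.4$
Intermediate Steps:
$o{\left(a \right)} = \frac{14 + a}{9 + a}$ ($o{\left(a \right)} = \frac{a + 14}{a + 9} = \frac{14 + a}{9 + a}$)
$q = - \frac{2089}{20}$ ($q = \frac{7}{5} - \frac{\left(476 + \frac{14 + 11}{9 + 11}\right) + 52}{5} = \frac{7}{5} - \frac{\left(476 + \frac{1}{20} \cdot 25\right) + 52}{5} = \frac{7}{5} - \frac{\left(476 + \frac{5}{4}\right) + 52}{5} = \frac{7}{5} - \frac{\frac{1909}{4} + 52}{5} = \frac{7}{5} - \frac{2117}{20} = - \frac{2089}{20} \approx -104.45$)
$\left(\left(-490 - 175\right) - 2069\right) + \left(q - 742\right) = \left(\left(-490 - 175\right) - 2069\right) - \frac{16929}{20} = \left(-665 - 2069\right) - \frac{16929}{20} = -2734 - \frac{16929}{20} = - \frac{71609}{20}$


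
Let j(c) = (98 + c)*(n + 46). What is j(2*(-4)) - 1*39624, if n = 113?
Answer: -25314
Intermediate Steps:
j(c) = 15582 + 159*c (j(c) = (98 + c)*(113 + 46) = (98 + c)*159 = 15582 + 159*c)
j(2*(-4)) - 1*39624 = (15582 + 159*(2*(-4))) - 1*39624 = (15582 + 159*(-8)) - 39624 = (15582 - 1272) - 39624 = 14310 - 39624 = -25314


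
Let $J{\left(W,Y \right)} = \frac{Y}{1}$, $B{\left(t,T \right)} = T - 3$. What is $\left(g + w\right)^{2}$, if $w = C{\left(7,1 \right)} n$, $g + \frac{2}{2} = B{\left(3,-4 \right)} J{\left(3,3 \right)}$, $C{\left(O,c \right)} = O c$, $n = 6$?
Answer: $400$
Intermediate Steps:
$B{\left(t,T \right)} = -3 + T$
$J{\left(W,Y \right)} = Y$ ($J{\left(W,Y \right)} = Y 1 = Y$)
$g = -22$ ($g = -1 + \left(-3 - 4\right) 3 = -1 - 21 = -22$)
$w = 42$ ($w = 7 \cdot 1 \cdot 6 = 7 \cdot 6 = 42$)
$\left(g + w\right)^{2} = \left(-22 + 42\right)^{2} = 20^{2} = 400$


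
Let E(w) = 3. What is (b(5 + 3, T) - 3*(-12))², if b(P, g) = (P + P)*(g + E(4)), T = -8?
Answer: 1936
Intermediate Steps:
b(P, g) = 2*P*(3 + g) (b(P, g) = (P + P)*(g + 3) = (2*P)*(3 + g) = 2*P*(3 + g))
(b(5 + 3, T) - 3*(-12))² = (2*(5 + 3)*(3 - 8) - 3*(-12))² = (2*8*(-5) + 36)² = (-80 + 36)² = (-44)² = 1936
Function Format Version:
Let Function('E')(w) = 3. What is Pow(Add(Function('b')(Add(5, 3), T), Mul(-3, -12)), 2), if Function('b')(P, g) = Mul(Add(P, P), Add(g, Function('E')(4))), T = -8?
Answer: 1936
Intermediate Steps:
Function('b')(P, g) = Mul(2, P, Add(3, g)) (Function('b')(P, g) = Mul(Add(P, P), Add(g, 3)) = Mul(Mul(2, P), Add(3, g)) = Mul(2, P, Add(3, g)))
Pow(Add(Function('b')(Add(5, 3), T), Mul(-3, -12)), 2) = Pow(Add(Mul(2, Add(5, 3), Add(3, -8)), Mul(-3, -12)), 2) = Pow(Add(Mul(2, 8, -5), 36), 2) = Pow(Add(-80, 36), 2) = Pow(-44, 2) = 1936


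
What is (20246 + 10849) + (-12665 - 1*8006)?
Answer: 10424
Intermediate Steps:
(20246 + 10849) + (-12665 - 1*8006) = 31095 + (-12665 - 8006) = 31095 - 20671 = 10424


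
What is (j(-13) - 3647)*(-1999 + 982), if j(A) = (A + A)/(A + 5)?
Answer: 14822775/4 ≈ 3.7057e+6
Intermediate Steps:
j(A) = 2*A/(5 + A) (j(A) = (2*A)/(5 + A) = 2*A/(5 + A))
(j(-13) - 3647)*(-1999 + 982) = (2*(-13)/(5 - 13) - 3647)*(-1999 + 982) = (2*(-13)/(-8) - 3647)*(-1017) = (2*(-13)*(-⅛) - 3647)*(-1017) = (13/4 - 3647)*(-1017) = -14575/4*(-1017) = 14822775/4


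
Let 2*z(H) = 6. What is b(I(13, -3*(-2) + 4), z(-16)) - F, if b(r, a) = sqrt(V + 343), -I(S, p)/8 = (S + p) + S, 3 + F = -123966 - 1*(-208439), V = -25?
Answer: -84470 + sqrt(318) ≈ -84452.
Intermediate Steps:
z(H) = 3 (z(H) = (1/2)*6 = 3)
F = 84470 (F = -3 + (-123966 - 1*(-208439)) = -3 + (-123966 + 208439) = -3 + 84473 = 84470)
I(S, p) = -16*S - 8*p (I(S, p) = -8*((S + p) + S) = -8*(p + 2*S) = -16*S - 8*p)
b(r, a) = sqrt(318) (b(r, a) = sqrt(-25 + 343) = sqrt(318))
b(I(13, -3*(-2) + 4), z(-16)) - F = sqrt(318) - 1*84470 = sqrt(318) - 84470 = -84470 + sqrt(318)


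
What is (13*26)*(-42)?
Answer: -14196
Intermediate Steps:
(13*26)*(-42) = 338*(-42) = -14196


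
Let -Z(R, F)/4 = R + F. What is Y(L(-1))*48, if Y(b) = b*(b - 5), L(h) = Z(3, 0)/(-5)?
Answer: -7488/25 ≈ -299.52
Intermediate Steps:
Z(R, F) = -4*F - 4*R (Z(R, F) = -4*(R + F) = -4*(F + R) = -4*F - 4*R)
L(h) = 12/5 (L(h) = (-4*0 - 4*3)/(-5) = (0 - 12)*(-1/5) = -12*(-1/5) = 12/5)
Y(b) = b*(-5 + b)
Y(L(-1))*48 = (12*(-5 + 12/5)/5)*48 = ((12/5)*(-13/5))*48 = -156/25*48 = -7488/25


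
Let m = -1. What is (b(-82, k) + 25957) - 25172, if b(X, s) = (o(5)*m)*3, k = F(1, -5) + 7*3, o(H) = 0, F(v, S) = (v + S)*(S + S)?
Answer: 785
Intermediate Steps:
F(v, S) = 2*S*(S + v) (F(v, S) = (S + v)*(2*S) = 2*S*(S + v))
k = 61 (k = 2*(-5)*(-5 + 1) + 7*3 = 2*(-5)*(-4) + 21 = 40 + 21 = 61)
b(X, s) = 0 (b(X, s) = (0*(-1))*3 = 0*3 = 0)
(b(-82, k) + 25957) - 25172 = (0 + 25957) - 25172 = 25957 - 25172 = 785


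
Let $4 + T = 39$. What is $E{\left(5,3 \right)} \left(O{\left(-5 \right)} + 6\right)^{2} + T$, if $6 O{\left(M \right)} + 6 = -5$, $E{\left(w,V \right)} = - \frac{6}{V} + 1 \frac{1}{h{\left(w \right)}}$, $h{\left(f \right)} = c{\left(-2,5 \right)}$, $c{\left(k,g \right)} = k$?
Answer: $- \frac{605}{72} \approx -8.4028$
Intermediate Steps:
$h{\left(f \right)} = -2$
$E{\left(w,V \right)} = - \frac{1}{2} - \frac{6}{V}$ ($E{\left(w,V \right)} = - \frac{6}{V} + 1 \frac{1}{-2} = - \frac{6}{V} + 1 \left(- \frac{1}{2}\right) = - \frac{6}{V} - \frac{1}{2} = - \frac{1}{2} - \frac{6}{V}$)
$T = 35$ ($T = -4 + 39 = 35$)
$O{\left(M \right)} = - \frac{11}{6}$ ($O{\left(M \right)} = -1 + \frac{1}{6} \left(-5\right) = -1 - \frac{5}{6} = - \frac{11}{6}$)
$E{\left(5,3 \right)} \left(O{\left(-5 \right)} + 6\right)^{2} + T = \frac{-12 - 3}{2 \cdot 3} \left(- \frac{11}{6} + 6\right)^{2} + 35 = \frac{1}{2} \cdot \frac{1}{3} \left(-12 - 3\right) \left(\frac{25}{6}\right)^{2} + 35 = \frac{1}{2} \cdot \frac{1}{3} \left(-15\right) \frac{625}{36} + 35 = \left(- \frac{5}{2}\right) \frac{625}{36} + 35 = - \frac{3125}{72} + 35 = - \frac{605}{72}$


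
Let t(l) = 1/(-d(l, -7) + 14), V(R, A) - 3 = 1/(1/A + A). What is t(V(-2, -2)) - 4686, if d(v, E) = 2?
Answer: -56231/12 ≈ -4685.9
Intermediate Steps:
V(R, A) = 3 + 1/(A + 1/A) (V(R, A) = 3 + 1/(1/A + A) = 3 + 1/(A + 1/A))
t(l) = 1/12 (t(l) = 1/(-1*2 + 14) = 1/(-2 + 14) = 1/12)
t(V(-2, -2)) - 4686 = 1/12 - 4686 = -56231/12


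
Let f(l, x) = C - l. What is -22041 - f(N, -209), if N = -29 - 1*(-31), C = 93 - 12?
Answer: -22120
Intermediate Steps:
C = 81
N = 2 (N = -29 + 31 = 2)
f(l, x) = 81 - l
-22041 - f(N, -209) = -22041 - (81 - 1*2) = -22041 - (81 - 2) = -22041 - 1*79 = -22041 - 79 = -22120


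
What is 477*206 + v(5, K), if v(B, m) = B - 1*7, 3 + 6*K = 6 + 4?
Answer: 98260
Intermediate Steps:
K = 7/6 (K = -½ + (6 + 4)/6 = -½ + (⅙)*10 = -½ + 5/3 = 7/6 ≈ 1.1667)
v(B, m) = -7 + B (v(B, m) = B - 7 = -7 + B)
477*206 + v(5, K) = 477*206 + (-7 + 5) = 98262 - 2 = 98260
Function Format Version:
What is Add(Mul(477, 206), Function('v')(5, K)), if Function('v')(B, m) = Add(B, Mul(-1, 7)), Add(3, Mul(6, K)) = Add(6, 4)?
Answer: 98260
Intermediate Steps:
K = Rational(7, 6) (K = Add(Rational(-1, 2), Mul(Rational(1, 6), Add(6, 4))) = Add(Rational(-1, 2), Mul(Rational(1, 6), 10)) = Add(Rational(-1, 2), Rational(5, 3)) = Rational(7, 6) ≈ 1.1667)
Function('v')(B, m) = Add(-7, B) (Function('v')(B, m) = Add(B, -7) = Add(-7, B))
Add(Mul(477, 206), Function('v')(5, K)) = Add(Mul(477, 206), Add(-7, 5)) = Add(98262, -2) = 98260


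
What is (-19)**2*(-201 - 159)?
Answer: -129960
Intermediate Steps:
(-19)**2*(-201 - 159) = 361*(-360) = -129960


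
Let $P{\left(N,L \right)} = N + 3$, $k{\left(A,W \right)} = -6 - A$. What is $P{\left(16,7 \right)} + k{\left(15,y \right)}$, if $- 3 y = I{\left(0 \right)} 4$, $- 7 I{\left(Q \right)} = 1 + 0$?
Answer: $-2$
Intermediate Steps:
$I{\left(Q \right)} = - \frac{1}{7}$ ($I{\left(Q \right)} = - \frac{1 + 0}{7} = \left(- \frac{1}{7}\right) 1 = - \frac{1}{7}$)
$y = \frac{4}{21}$ ($y = - \frac{\left(- \frac{1}{7}\right) 4}{3} = \left(- \frac{1}{3}\right) \left(- \frac{4}{7}\right) = \frac{4}{21} \approx 0.19048$)
$P{\left(N,L \right)} = 3 + N$
$P{\left(16,7 \right)} + k{\left(15,y \right)} = \left(3 + 16\right) - 21 = 19 - 21 = -2$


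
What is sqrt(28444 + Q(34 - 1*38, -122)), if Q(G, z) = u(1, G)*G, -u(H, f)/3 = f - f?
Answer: 2*sqrt(7111) ≈ 168.65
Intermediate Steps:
u(H, f) = 0 (u(H, f) = -3*(f - f) = -3*0 = 0)
Q(G, z) = 0 (Q(G, z) = 0*G = 0)
sqrt(28444 + Q(34 - 1*38, -122)) = sqrt(28444 + 0) = sqrt(28444) = 2*sqrt(7111)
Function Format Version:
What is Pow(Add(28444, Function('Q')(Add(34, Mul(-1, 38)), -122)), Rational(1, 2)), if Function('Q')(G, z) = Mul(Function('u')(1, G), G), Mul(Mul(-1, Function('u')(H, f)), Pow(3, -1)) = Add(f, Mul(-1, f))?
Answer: Mul(2, Pow(7111, Rational(1, 2))) ≈ 168.65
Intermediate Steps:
Function('u')(H, f) = 0 (Function('u')(H, f) = Mul(-3, Add(f, Mul(-1, f))) = Mul(-3, 0) = 0)
Function('Q')(G, z) = 0 (Function('Q')(G, z) = Mul(0, G) = 0)
Pow(Add(28444, Function('Q')(Add(34, Mul(-1, 38)), -122)), Rational(1, 2)) = Pow(Add(28444, 0), Rational(1, 2)) = Pow(28444, Rational(1, 2)) = Mul(2, Pow(7111, Rational(1, 2)))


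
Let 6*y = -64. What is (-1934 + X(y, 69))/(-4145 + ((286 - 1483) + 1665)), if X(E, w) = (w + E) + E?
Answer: 5659/11031 ≈ 0.51301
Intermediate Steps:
y = -32/3 (y = (⅙)*(-64) = -32/3 ≈ -10.667)
X(E, w) = w + 2*E (X(E, w) = (E + w) + E = w + 2*E)
(-1934 + X(y, 69))/(-4145 + ((286 - 1483) + 1665)) = (-1934 + (69 + 2*(-32/3)))/(-4145 + ((286 - 1483) + 1665)) = (-1934 + (69 - 64/3))/(-4145 + (-1197 + 1665)) = (-1934 + 143/3)/(-4145 + 468) = -5659/3/(-3677) = -5659/3*(-1/3677) = 5659/11031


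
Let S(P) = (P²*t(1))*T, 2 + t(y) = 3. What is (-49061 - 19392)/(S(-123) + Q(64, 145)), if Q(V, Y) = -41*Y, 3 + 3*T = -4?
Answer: 68453/41246 ≈ 1.6596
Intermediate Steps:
t(y) = 1 (t(y) = -2 + 3 = 1)
T = -7/3 (T = -1 + (⅓)*(-4) = -1 - 4/3 = -7/3 ≈ -2.3333)
S(P) = -7*P²/3 (S(P) = (P²*1)*(-7/3) = P²*(-7/3) = -7*P²/3)
(-49061 - 19392)/(S(-123) + Q(64, 145)) = (-49061 - 19392)/(-7/3*(-123)² - 41*145) = -68453/(-7/3*15129 - 5945) = -68453/(-35301 - 5945) = -68453/(-41246) = -68453*(-1/41246) = 68453/41246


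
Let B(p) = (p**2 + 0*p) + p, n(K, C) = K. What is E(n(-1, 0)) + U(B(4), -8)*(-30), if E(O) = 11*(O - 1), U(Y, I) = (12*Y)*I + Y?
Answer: 56978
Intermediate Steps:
B(p) = p + p**2 (B(p) = (p**2 + 0) + p = p**2 + p = p + p**2)
U(Y, I) = Y + 12*I*Y (U(Y, I) = 12*I*Y + Y = Y + 12*I*Y)
E(O) = -11 + 11*O (E(O) = 11*(-1 + O) = -11 + 11*O)
E(n(-1, 0)) + U(B(4), -8)*(-30) = (-11 + 11*(-1)) + ((4*(1 + 4))*(1 + 12*(-8)))*(-30) = (-11 - 11) + ((4*5)*(1 - 96))*(-30) = -22 + (20*(-95))*(-30) = -22 - 1900*(-30) = -22 + 57000 = 56978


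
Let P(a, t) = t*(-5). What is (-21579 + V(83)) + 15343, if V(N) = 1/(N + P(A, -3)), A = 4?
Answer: -611127/98 ≈ -6236.0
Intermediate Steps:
P(a, t) = -5*t
V(N) = 1/(15 + N) (V(N) = 1/(N - 5*(-3)) = 1/(N + 15) = 1/(15 + N))
(-21579 + V(83)) + 15343 = (-21579 + 1/(15 + 83)) + 15343 = (-21579 + 1/98) + 15343 = -2114741/98 + 15343 = -611127/98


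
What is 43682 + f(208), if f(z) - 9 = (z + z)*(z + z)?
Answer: 216747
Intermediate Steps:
f(z) = 9 + 4*z**2 (f(z) = 9 + (z + z)*(z + z) = 9 + (2*z)*(2*z) = 9 + 4*z**2)
43682 + f(208) = 43682 + (9 + 4*208**2) = 43682 + (9 + 4*43264) = 43682 + (9 + 173056) = 43682 + 173065 = 216747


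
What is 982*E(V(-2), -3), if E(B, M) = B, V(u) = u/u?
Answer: 982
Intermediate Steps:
V(u) = 1
982*E(V(-2), -3) = 982*1 = 982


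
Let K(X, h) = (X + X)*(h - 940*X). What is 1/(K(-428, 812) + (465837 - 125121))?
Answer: -1/344740276 ≈ -2.9007e-9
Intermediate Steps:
K(X, h) = 2*X*(h - 940*X) (K(X, h) = (2*X)*(h - 940*X) = 2*X*(h - 940*X))
1/(K(-428, 812) + (465837 - 125121)) = 1/(2*(-428)*(812 - 940*(-428)) + (465837 - 125121)) = 1/(2*(-428)*(812 + 402320) + 340716) = 1/(2*(-428)*403132 + 340716) = 1/(-345080992 + 340716) = 1/(-344740276) = -1/344740276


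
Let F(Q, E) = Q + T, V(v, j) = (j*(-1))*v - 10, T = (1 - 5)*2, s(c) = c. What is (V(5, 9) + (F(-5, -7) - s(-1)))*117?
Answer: -7839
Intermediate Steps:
T = -8 (T = -4*2 = -8)
V(v, j) = -10 - j*v (V(v, j) = (-j)*v - 10 = -j*v - 10 = -10 - j*v)
F(Q, E) = -8 + Q (F(Q, E) = Q - 8 = -8 + Q)
(V(5, 9) + (F(-5, -7) - s(-1)))*117 = ((-10 - 1*9*5) + ((-8 - 5) - 1*(-1)))*117 = ((-10 - 45) + (-13 + 1))*117 = (-55 - 12)*117 = -67*117 = -7839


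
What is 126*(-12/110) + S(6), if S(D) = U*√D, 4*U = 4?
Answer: -756/55 + √6 ≈ -11.296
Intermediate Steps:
U = 1 (U = (¼)*4 = 1)
S(D) = √D (S(D) = 1*√D = √D)
126*(-12/110) + S(6) = 126*(-12/110) + √6 = 126*(-12*1/110) + √6 = 126*(-6/55) + √6 = -756/55 + √6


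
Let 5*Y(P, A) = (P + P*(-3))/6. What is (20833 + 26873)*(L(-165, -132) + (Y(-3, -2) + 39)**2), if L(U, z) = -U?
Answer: 2029460946/25 ≈ 8.1178e+7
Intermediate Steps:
Y(P, A) = -P/15 (Y(P, A) = ((P + P*(-3))/6)/5 = ((P - 3*P)*(1/6))/5 = (-2*P*(1/6))/5 = (-P/3)/5 = -P/15)
(20833 + 26873)*(L(-165, -132) + (Y(-3, -2) + 39)**2) = (20833 + 26873)*(-1*(-165) + (-1/15*(-3) + 39)**2) = 47706*(165 + (1/5 + 39)**2) = 47706*(165 + (196/5)**2) = 47706*(165 + 38416/25) = 47706*(42541/25) = 2029460946/25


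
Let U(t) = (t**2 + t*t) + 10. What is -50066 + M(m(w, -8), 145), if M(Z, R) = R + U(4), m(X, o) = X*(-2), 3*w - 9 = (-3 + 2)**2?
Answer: -49879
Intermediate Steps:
U(t) = 10 + 2*t**2 (U(t) = (t**2 + t**2) + 10 = 2*t**2 + 10 = 10 + 2*t**2)
w = 10/3 (w = 3 + (-3 + 2)**2/3 = 3 + (1/3)*(-1)**2 = 3 + (1/3)*1 = 3 + 1/3 = 10/3 ≈ 3.3333)
m(X, o) = -2*X
M(Z, R) = 42 + R (M(Z, R) = R + (10 + 2*4**2) = R + (10 + 2*16) = R + (10 + 32) = R + 42 = 42 + R)
-50066 + M(m(w, -8), 145) = -50066 + (42 + 145) = -50066 + 187 = -49879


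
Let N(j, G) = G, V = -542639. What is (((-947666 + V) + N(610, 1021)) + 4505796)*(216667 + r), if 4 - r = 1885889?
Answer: -5035216127616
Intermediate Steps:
r = -1885885 (r = 4 - 1*1885889 = 4 - 1885889 = -1885885)
(((-947666 + V) + N(610, 1021)) + 4505796)*(216667 + r) = (((-947666 - 542639) + 1021) + 4505796)*(216667 - 1885885) = ((-1490305 + 1021) + 4505796)*(-1669218) = (-1489284 + 4505796)*(-1669218) = 3016512*(-1669218) = -5035216127616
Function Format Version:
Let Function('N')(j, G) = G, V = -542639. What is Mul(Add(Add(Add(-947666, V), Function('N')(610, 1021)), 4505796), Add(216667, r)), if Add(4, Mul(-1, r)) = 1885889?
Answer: -5035216127616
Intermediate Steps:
r = -1885885 (r = Add(4, Mul(-1, 1885889)) = Add(4, -1885889) = -1885885)
Mul(Add(Add(Add(-947666, V), Function('N')(610, 1021)), 4505796), Add(216667, r)) = Mul(Add(Add(Add(-947666, -542639), 1021), 4505796), Add(216667, -1885885)) = Mul(Add(Add(-1490305, 1021), 4505796), -1669218) = Mul(Add(-1489284, 4505796), -1669218) = Mul(3016512, -1669218) = -5035216127616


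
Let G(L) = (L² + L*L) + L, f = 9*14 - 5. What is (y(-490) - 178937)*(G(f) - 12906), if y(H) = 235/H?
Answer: -289289296881/98 ≈ -2.9519e+9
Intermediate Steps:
f = 121 (f = 126 - 5 = 121)
G(L) = L + 2*L² (G(L) = (L² + L²) + L = 2*L² + L = L + 2*L²)
(y(-490) - 178937)*(G(f) - 12906) = (235/(-490) - 178937)*(121*(1 + 2*121) - 12906) = (235*(-1/490) - 178937)*(121*(1 + 242) - 12906) = (-47/98 - 178937)*(121*243 - 12906) = -17535873*(29403 - 12906)/98 = -17535873/98*16497 = -289289296881/98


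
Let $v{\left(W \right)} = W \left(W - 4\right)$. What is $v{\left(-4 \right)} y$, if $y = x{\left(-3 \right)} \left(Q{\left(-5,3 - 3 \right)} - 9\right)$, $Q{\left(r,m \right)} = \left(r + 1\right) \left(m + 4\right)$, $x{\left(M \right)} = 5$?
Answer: $-4000$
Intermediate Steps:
$v{\left(W \right)} = W \left(-4 + W\right)$
$Q{\left(r,m \right)} = \left(1 + r\right) \left(4 + m\right)$
$y = -125$ ($y = 5 \left(\left(4 + \left(3 - 3\right) + 4 \left(-5\right) + \left(3 - 3\right) \left(-5\right)\right) - 9\right) = 5 \left(\left(4 + 0 - 20 + 0 \left(-5\right)\right) - 9\right) = 5 \left(\left(4 + 0 - 20 + 0\right) - 9\right) = 5 \left(-16 - 9\right) = 5 \left(-25\right) = -125$)
$v{\left(-4 \right)} y = - 4 \left(-4 - 4\right) \left(-125\right) = \left(-4\right) \left(-8\right) \left(-125\right) = 32 \left(-125\right) = -4000$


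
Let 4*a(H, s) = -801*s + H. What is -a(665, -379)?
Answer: -76061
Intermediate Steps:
a(H, s) = -801*s/4 + H/4 (a(H, s) = (-801*s + H)/4 = (H - 801*s)/4 = -801*s/4 + H/4)
-a(665, -379) = -(-801/4*(-379) + (1/4)*665) = -(303579/4 + 665/4) = -1*76061 = -76061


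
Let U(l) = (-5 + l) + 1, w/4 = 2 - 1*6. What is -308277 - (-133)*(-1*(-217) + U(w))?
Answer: -282076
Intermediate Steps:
w = -16 (w = 4*(2 - 1*6) = 4*(2 - 6) = 4*(-4) = -16)
U(l) = -4 + l
-308277 - (-133)*(-1*(-217) + U(w)) = -308277 - (-133)*(-1*(-217) + (-4 - 16)) = -308277 - (-133)*(217 - 20) = -308277 - (-133)*197 = -308277 - 1*(-26201) = -308277 + 26201 = -282076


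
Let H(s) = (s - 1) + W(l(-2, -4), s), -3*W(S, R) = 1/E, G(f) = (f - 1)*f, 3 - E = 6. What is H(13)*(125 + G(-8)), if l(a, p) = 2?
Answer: 21473/9 ≈ 2385.9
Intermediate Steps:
E = -3 (E = 3 - 1*6 = 3 - 6 = -3)
G(f) = f*(-1 + f) (G(f) = (-1 + f)*f = f*(-1 + f))
W(S, R) = ⅑ (W(S, R) = -⅓/(-3) = -⅓*(-⅓) = ⅑)
H(s) = -8/9 + s (H(s) = (s - 1) + ⅑ = (-1 + s) + ⅑ = -8/9 + s)
H(13)*(125 + G(-8)) = (-8/9 + 13)*(125 - 8*(-1 - 8)) = 109*(125 - 8*(-9))/9 = 109*(125 + 72)/9 = (109/9)*197 = 21473/9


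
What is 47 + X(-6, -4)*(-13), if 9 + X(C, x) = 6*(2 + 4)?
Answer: -304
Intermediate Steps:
X(C, x) = 27 (X(C, x) = -9 + 6*(2 + 4) = -9 + 6*6 = -9 + 36 = 27)
47 + X(-6, -4)*(-13) = 47 + 27*(-13) = 47 - 351 = -304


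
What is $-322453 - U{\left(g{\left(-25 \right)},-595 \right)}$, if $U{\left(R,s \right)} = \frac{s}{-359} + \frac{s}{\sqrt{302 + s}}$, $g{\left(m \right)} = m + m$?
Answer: $- \frac{115761222}{359} - \frac{595 i \sqrt{293}}{293} \approx -3.2245 \cdot 10^{5} - 34.76 i$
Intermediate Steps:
$g{\left(m \right)} = 2 m$
$U{\left(R,s \right)} = - \frac{s}{359} + \frac{s}{\sqrt{302 + s}}$ ($U{\left(R,s \right)} = s \left(- \frac{1}{359}\right) + \frac{s}{\sqrt{302 + s}} = - \frac{s}{359} + \frac{s}{\sqrt{302 + s}}$)
$-322453 - U{\left(g{\left(-25 \right)},-595 \right)} = -322453 - \left(\left(- \frac{1}{359}\right) \left(-595\right) - \frac{595}{\sqrt{302 - 595}}\right) = -322453 - \left(\frac{595}{359} - \frac{595}{i \sqrt{293}}\right) = -322453 - \left(\frac{595}{359} - 595 \left(- \frac{i \sqrt{293}}{293}\right)\right) = -322453 - \left(\frac{595}{359} + \frac{595 i \sqrt{293}}{293}\right) = - \frac{115761222}{359} - \frac{595 i \sqrt{293}}{293}$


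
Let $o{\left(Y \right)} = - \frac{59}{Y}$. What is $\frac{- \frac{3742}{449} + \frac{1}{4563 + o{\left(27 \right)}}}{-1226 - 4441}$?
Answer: $\frac{460785241}{313332725586} \approx 0.0014706$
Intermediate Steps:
$\frac{- \frac{3742}{449} + \frac{1}{4563 + o{\left(27 \right)}}}{-1226 - 4441} = \frac{- \frac{3742}{449} + \frac{1}{4563 - \frac{59}{27}}}{-1226 - 4441} = \frac{\left(-3742\right) \frac{1}{449} + \frac{1}{4563 - \frac{59}{27}}}{-5667} = \left(- \frac{3742}{449} + \frac{1}{4563 - \frac{59}{27}}\right) \left(- \frac{1}{5667}\right) = \left(- \frac{3742}{449} + \frac{1}{\frac{123142}{27}}\right) \left(- \frac{1}{5667}\right) = \left(- \frac{3742}{449} + \frac{27}{123142}\right) \left(- \frac{1}{5667}\right) = \left(- \frac{460785241}{55290758}\right) \left(- \frac{1}{5667}\right) = \frac{460785241}{313332725586}$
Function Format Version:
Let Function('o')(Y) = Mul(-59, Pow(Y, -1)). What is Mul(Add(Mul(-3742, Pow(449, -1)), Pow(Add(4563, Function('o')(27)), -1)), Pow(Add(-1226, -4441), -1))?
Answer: Rational(460785241, 313332725586) ≈ 0.0014706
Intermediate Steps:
Mul(Add(Mul(-3742, Pow(449, -1)), Pow(Add(4563, Function('o')(27)), -1)), Pow(Add(-1226, -4441), -1)) = Mul(Add(Mul(-3742, Pow(449, -1)), Pow(Add(4563, Mul(-59, Pow(27, -1))), -1)), Pow(Add(-1226, -4441), -1)) = Mul(Add(Mul(-3742, Rational(1, 449)), Pow(Add(4563, Mul(-59, Rational(1, 27))), -1)), Pow(-5667, -1)) = Mul(Add(Rational(-3742, 449), Pow(Add(4563, Rational(-59, 27)), -1)), Rational(-1, 5667)) = Mul(Add(Rational(-3742, 449), Pow(Rational(123142, 27), -1)), Rational(-1, 5667)) = Mul(Add(Rational(-3742, 449), Rational(27, 123142)), Rational(-1, 5667)) = Mul(Rational(-460785241, 55290758), Rational(-1, 5667)) = Rational(460785241, 313332725586)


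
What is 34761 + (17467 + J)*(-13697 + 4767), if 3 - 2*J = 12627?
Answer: -99579389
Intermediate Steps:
J = -6312 (J = 3/2 - ½*12627 = 3/2 - 12627/2 = -6312)
34761 + (17467 + J)*(-13697 + 4767) = 34761 + (17467 - 6312)*(-13697 + 4767) = 34761 + 11155*(-8930) = 34761 - 99614150 = -99579389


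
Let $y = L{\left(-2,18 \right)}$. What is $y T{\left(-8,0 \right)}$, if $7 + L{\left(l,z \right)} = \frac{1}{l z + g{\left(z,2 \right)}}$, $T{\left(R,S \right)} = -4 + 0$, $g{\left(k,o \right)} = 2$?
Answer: $\frac{478}{17} \approx 28.118$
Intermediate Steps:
$T{\left(R,S \right)} = -4$
$L{\left(l,z \right)} = -7 + \frac{1}{2 + l z}$ ($L{\left(l,z \right)} = -7 + \frac{1}{l z + 2} = -7 + \frac{1}{2 + l z}$)
$y = - \frac{239}{34}$ ($y = \frac{-13 - \left(-14\right) 18}{2 - 36} = \frac{-13 + 252}{2 - 36} = \frac{1}{-34} \cdot 239 = \left(- \frac{1}{34}\right) 239 = - \frac{239}{34} \approx -7.0294$)
$y T{\left(-8,0 \right)} = \left(- \frac{239}{34}\right) \left(-4\right) = \frac{478}{17}$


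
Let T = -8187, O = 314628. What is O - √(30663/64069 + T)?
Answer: 314628 - 4*I*√2100270875910/64069 ≈ 3.1463e+5 - 90.479*I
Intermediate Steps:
O - √(30663/64069 + T) = 314628 - √(30663/64069 - 8187) = 314628 - √(-524502240/64069) = 314628 - 4*I*√2100270875910/64069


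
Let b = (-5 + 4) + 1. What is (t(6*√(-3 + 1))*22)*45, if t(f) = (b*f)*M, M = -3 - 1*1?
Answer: 0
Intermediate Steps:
b = 0 (b = -1 + 1 = 0)
M = -4 (M = -3 - 1 = -4)
t(f) = 0 (t(f) = (0*f)*(-4) = 0*(-4) = 0)
(t(6*√(-3 + 1))*22)*45 = (0*22)*45 = 0*45 = 0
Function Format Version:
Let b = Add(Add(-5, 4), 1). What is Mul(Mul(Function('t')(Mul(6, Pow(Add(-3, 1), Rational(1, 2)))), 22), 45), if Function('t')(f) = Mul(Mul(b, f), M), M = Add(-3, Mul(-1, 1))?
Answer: 0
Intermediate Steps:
b = 0 (b = Add(-1, 1) = 0)
M = -4 (M = Add(-3, -1) = -4)
Function('t')(f) = 0 (Function('t')(f) = Mul(Mul(0, f), -4) = Mul(0, -4) = 0)
Mul(Mul(Function('t')(Mul(6, Pow(Add(-3, 1), Rational(1, 2)))), 22), 45) = Mul(Mul(0, 22), 45) = Mul(0, 45) = 0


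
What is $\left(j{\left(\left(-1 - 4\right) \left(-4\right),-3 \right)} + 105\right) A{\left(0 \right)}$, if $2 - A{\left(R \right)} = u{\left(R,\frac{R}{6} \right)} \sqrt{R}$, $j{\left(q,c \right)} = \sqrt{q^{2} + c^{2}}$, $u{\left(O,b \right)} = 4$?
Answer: $210 + 2 \sqrt{409} \approx 250.45$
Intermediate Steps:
$j{\left(q,c \right)} = \sqrt{c^{2} + q^{2}}$
$A{\left(R \right)} = 2 - 4 \sqrt{R}$
$\left(j{\left(\left(-1 - 4\right) \left(-4\right),-3 \right)} + 105\right) A{\left(0 \right)} = \left(\sqrt{\left(-3\right)^{2} + \left(\left(-1 - 4\right) \left(-4\right)\right)^{2}} + 105\right) \left(2 - 4 \sqrt{0}\right) = \left(\sqrt{9 + \left(\left(-5\right) \left(-4\right)\right)^{2}} + 105\right) \left(2 - 0\right) = \left(\sqrt{9 + 20^{2}} + 105\right) \left(2 + 0\right) = \left(\sqrt{9 + 400} + 105\right) 2 = \left(\sqrt{409} + 105\right) 2 = \left(105 + \sqrt{409}\right) 2 = 210 + 2 \sqrt{409}$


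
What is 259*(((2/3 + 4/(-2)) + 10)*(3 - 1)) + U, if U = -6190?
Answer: -5102/3 ≈ -1700.7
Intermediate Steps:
259*(((2/3 + 4/(-2)) + 10)*(3 - 1)) + U = 259*(((2/3 + 4/(-2)) + 10)*(3 - 1)) - 6190 = 259*(((2*(⅓) + 4*(-½)) + 10)*2) - 6190 = 259*(((⅔ - 2) + 10)*2) - 6190 = 259*((-4/3 + 10)*2) - 6190 = 259*((26/3)*2) - 6190 = 259*(52/3) - 6190 = 13468/3 - 6190 = -5102/3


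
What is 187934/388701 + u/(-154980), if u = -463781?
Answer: 23266461089/6693431220 ≈ 3.4760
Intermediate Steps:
187934/388701 + u/(-154980) = 187934/388701 - 463781/(-154980) = 187934*(1/388701) - 463781*(-1/154980) = 187934/388701 + 463781/154980 = 23266461089/6693431220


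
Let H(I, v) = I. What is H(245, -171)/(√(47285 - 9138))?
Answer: 245*√38147/38147 ≈ 1.2544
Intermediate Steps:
H(245, -171)/(√(47285 - 9138)) = 245/(√(47285 - 9138)) = 245/(√38147) = 245*(√38147/38147) = 245*√38147/38147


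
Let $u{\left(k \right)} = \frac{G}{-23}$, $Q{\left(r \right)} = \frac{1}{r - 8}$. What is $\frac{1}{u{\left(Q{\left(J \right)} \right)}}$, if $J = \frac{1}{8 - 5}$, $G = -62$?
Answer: $\frac{23}{62} \approx 0.37097$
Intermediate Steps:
$J = \frac{1}{3} \approx 0.33333$
$Q{\left(r \right)} = \frac{1}{-8 + r}$
$u{\left(k \right)} = \frac{62}{23}$ ($u{\left(k \right)} = - \frac{62}{-23} = \left(-62\right) \left(- \frac{1}{23}\right) = \frac{62}{23}$)
$\frac{1}{u{\left(Q{\left(J \right)} \right)}} = \frac{1}{\frac{62}{23}} = \frac{23}{62}$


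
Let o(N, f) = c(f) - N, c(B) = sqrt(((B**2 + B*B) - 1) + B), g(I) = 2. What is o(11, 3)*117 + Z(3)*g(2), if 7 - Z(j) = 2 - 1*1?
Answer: -1275 + 234*sqrt(5) ≈ -751.76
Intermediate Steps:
Z(j) = 6 (Z(j) = 7 - (2 - 1*1) = 7 - (2 - 1) = 7 - 1*1 = 7 - 1 = 6)
c(B) = sqrt(-1 + B + 2*B**2) (c(B) = sqrt(((B**2 + B**2) - 1) + B) = sqrt((2*B**2 - 1) + B) = sqrt((-1 + 2*B**2) + B) = sqrt(-1 + B + 2*B**2))
o(N, f) = sqrt(-1 + f + 2*f**2) - N
o(11, 3)*117 + Z(3)*g(2) = (sqrt(-1 + 3 + 2*3**2) - 1*11)*117 + 6*2 = (sqrt(-1 + 3 + 2*9) - 11)*117 + 12 = (sqrt(-1 + 3 + 18) - 11)*117 + 12 = (sqrt(20) - 11)*117 + 12 = (2*sqrt(5) - 11)*117 + 12 = (-11 + 2*sqrt(5))*117 + 12 = (-1287 + 234*sqrt(5)) + 12 = -1275 + 234*sqrt(5)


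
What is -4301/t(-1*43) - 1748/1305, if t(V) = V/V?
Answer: -5614553/1305 ≈ -4302.3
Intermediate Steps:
t(V) = 1
-4301/t(-1*43) - 1748/1305 = -4301/1 - 1748/1305 = -4301*1 - 1748*1/1305 = -4301 - 1748/1305 = -5614553/1305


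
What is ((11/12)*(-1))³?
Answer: -1331/1728 ≈ -0.77025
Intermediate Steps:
((11/12)*(-1))³ = (-11/12)³ = -1331/1728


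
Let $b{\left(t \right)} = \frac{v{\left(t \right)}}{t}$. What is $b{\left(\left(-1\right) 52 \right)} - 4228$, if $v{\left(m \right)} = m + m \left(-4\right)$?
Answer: $-4231$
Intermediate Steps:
$v{\left(m \right)} = - 3 m$ ($v{\left(m \right)} = m - 4 m = - 3 m$)
$b{\left(t \right)} = -3$ ($b{\left(t \right)} = \frac{\left(-3\right) t}{t} = -3$)
$b{\left(\left(-1\right) 52 \right)} - 4228 = -3 - 4228 = -4231$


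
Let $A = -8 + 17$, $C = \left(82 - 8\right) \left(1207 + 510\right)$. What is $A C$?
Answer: $1143522$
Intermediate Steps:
$C = 127058$ ($C = 74 \cdot 1717 = 127058$)
$A = 9$
$A C = 9 \cdot 127058 = 1143522$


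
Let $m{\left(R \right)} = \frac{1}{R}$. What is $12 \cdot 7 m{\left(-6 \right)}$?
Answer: $-14$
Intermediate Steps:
$12 \cdot 7 m{\left(-6 \right)} = \frac{12 \cdot 7}{-6} = 84 \left(- \frac{1}{6}\right) = -14$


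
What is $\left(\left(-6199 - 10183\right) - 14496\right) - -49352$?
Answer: $18474$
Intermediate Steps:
$\left(\left(-6199 - 10183\right) - 14496\right) - -49352 = \left(\left(-6199 - 10183\right) - 14496\right) + 49352 = \left(-16382 - 14496\right) + 49352 = -30878 + 49352 = 18474$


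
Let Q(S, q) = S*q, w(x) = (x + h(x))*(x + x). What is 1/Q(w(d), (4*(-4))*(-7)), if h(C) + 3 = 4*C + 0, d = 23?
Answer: 1/577024 ≈ 1.7330e-6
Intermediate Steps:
h(C) = -3 + 4*C (h(C) = -3 + (4*C + 0) = -3 + 4*C)
w(x) = 2*x*(-3 + 5*x) (w(x) = (x + (-3 + 4*x))*(x + x) = (-3 + 5*x)*(2*x) = 2*x*(-3 + 5*x))
1/Q(w(d), (4*(-4))*(-7)) = 1/((2*23*(-3 + 5*23))*((4*(-4))*(-7))) = 1/((2*23*(-3 + 115))*(-16*(-7))) = 1/((2*23*112)*112) = 1/(5152*112) = 1/577024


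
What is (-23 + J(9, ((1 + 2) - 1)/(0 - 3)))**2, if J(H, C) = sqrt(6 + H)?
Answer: (23 - sqrt(15))**2 ≈ 365.84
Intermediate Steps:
(-23 + J(9, ((1 + 2) - 1)/(0 - 3)))**2 = (-23 + sqrt(6 + 9))**2 = (-23 + sqrt(15))**2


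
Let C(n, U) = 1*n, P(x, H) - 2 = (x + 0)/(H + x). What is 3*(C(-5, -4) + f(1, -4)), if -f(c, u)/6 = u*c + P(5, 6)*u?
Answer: 2571/11 ≈ 233.73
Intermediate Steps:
P(x, H) = 2 + x/(H + x) (P(x, H) = 2 + (x + 0)/(H + x) = 2 + x/(H + x))
C(n, U) = n
f(c, u) = -162*u/11 - 6*c*u (f(c, u) = -6*(u*c + ((2*6 + 3*5)/(6 + 5))*u) = -6*(c*u + ((12 + 15)/11)*u) = -6*(c*u + ((1/11)*27)*u) = -6*(c*u + 27*u/11) = -6*(27*u/11 + c*u) = -162*u/11 - 6*c*u)
3*(C(-5, -4) + f(1, -4)) = 3*(-5 - 6/11*(-4)*(27 + 11*1)) = 3*(-5 - 6/11*(-4)*(27 + 11)) = 3*(-5 - 6/11*(-4)*38) = 3*(-5 + 912/11) = 3*(857/11) = 2571/11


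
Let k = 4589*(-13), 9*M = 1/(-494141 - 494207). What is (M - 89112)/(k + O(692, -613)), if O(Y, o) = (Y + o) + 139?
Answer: 792663002785/528717750948 ≈ 1.4992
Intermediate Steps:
M = -1/8895132 (M = 1/(9*(-494141 - 494207)) = (1/9)/(-988348) = (1/9)*(-1/988348) = -1/8895132 ≈ -1.1242e-7)
O(Y, o) = 139 + Y + o
k = -59657
(M - 89112)/(k + O(692, -613)) = (-1/8895132 - 89112)/(-59657 + (139 + 692 - 613)) = -792663002785/(8895132*(-59657 + 218)) = -792663002785/8895132/(-59439) = -792663002785/8895132*(-1/59439) = 792663002785/528717750948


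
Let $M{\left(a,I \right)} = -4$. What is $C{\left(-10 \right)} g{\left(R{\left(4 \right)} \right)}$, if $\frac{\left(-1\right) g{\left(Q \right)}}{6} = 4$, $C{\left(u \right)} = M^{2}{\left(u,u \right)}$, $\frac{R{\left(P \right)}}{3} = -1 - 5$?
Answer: $-384$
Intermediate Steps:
$R{\left(P \right)} = -18$ ($R{\left(P \right)} = 3 \left(-1 - 5\right) = 3 \left(-6\right) = -18$)
$C{\left(u \right)} = 16$ ($C{\left(u \right)} = \left(-4\right)^{2} = 16$)
$g{\left(Q \right)} = -24$ ($g{\left(Q \right)} = \left(-6\right) 4 = -24$)
$C{\left(-10 \right)} g{\left(R{\left(4 \right)} \right)} = 16 \left(-24\right) = -384$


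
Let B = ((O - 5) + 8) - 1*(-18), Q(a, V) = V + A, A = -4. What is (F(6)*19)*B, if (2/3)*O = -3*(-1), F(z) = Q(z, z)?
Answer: 969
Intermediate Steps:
Q(a, V) = -4 + V (Q(a, V) = V - 4 = -4 + V)
F(z) = -4 + z
O = 9/2 (O = 3*(-3*(-1))/2 = (3/2)*3 = 9/2 ≈ 4.5000)
B = 51/2 (B = ((9/2 - 5) + 8) - 1*(-18) = (-1/2 + 8) + 18 = 15/2 + 18 = 51/2 ≈ 25.500)
(F(6)*19)*B = ((-4 + 6)*19)*(51/2) = (2*19)*(51/2) = 38*(51/2) = 969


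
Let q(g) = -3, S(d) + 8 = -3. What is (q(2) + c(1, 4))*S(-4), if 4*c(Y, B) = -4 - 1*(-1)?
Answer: 165/4 ≈ 41.250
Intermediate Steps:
S(d) = -11 (S(d) = -8 - 3 = -11)
c(Y, B) = -3/4 (c(Y, B) = (-4 - 1*(-1))/4 = (-4 + 1)/4 = (1/4)*(-3) = -3/4)
(q(2) + c(1, 4))*S(-4) = (-3 - 3/4)*(-11) = -15/4*(-11) = 165/4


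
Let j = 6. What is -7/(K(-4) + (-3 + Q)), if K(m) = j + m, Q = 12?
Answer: -7/11 ≈ -0.63636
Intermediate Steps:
K(m) = 6 + m
-7/(K(-4) + (-3 + Q)) = -7/((6 - 4) + (-3 + 12)) = -7/(2 + 9) = -7/11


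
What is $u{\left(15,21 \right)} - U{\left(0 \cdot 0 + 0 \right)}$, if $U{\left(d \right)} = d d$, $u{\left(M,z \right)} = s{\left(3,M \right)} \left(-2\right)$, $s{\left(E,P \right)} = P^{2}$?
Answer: $-450$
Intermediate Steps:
$u{\left(M,z \right)} = - 2 M^{2}$ ($u{\left(M,z \right)} = M^{2} \left(-2\right) = - 2 M^{2}$)
$U{\left(d \right)} = d^{2}$
$u{\left(15,21 \right)} - U{\left(0 \cdot 0 + 0 \right)} = - 2 \cdot 15^{2} - \left(0 \cdot 0 + 0\right)^{2} = \left(-2\right) 225 - \left(0 + 0\right)^{2} = -450 - 0^{2} = -450 - 0 = -450 + 0 = -450$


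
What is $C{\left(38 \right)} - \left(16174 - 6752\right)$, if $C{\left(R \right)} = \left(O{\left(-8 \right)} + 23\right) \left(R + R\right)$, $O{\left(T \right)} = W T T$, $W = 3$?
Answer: $6918$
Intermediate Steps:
$O{\left(T \right)} = 3 T^{2}$ ($O{\left(T \right)} = 3 T T = 3 T^{2}$)
$C{\left(R \right)} = 430 R$ ($C{\left(R \right)} = \left(3 \left(-8\right)^{2} + 23\right) \left(R + R\right) = \left(3 \cdot 64 + 23\right) 2 R = \left(192 + 23\right) 2 R = 215 \cdot 2 R = 430 R$)
$C{\left(38 \right)} - \left(16174 - 6752\right) = 430 \cdot 38 - \left(16174 - 6752\right) = 16340 - 9422 = 6918$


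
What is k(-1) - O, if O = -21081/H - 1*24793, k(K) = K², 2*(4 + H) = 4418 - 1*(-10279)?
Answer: 364241228/14689 ≈ 24797.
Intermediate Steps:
H = 14689/2 (H = -4 + (4418 - 1*(-10279))/2 = -4 + (4418 + 10279)/2 = -4 + (½)*14697 = -4 + 14697/2 = 14689/2 ≈ 7344.5)
O = -364226539/14689 (O = -21081/14689/2 - 1*24793 = -21081*2/14689 - 24793 = -42162/14689 - 24793 = -364226539/14689 ≈ -24796.)
k(-1) - O = (-1)² - 1*(-364226539/14689) = 1 + 364226539/14689 = 364241228/14689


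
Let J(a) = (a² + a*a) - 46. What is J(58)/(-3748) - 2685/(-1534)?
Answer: -23351/718679 ≈ -0.032492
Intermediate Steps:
J(a) = -46 + 2*a² (J(a) = (a² + a²) - 46 = 2*a² - 46 = -46 + 2*a²)
J(58)/(-3748) - 2685/(-1534) = (-46 + 2*58²)/(-3748) - 2685/(-1534) = (-46 + 2*3364)*(-1/3748) - 2685*(-1/1534) = (-46 + 6728)*(-1/3748) + 2685/1534 = 6682*(-1/3748) + 2685/1534 = -3341/1874 + 2685/1534 = -23351/718679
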